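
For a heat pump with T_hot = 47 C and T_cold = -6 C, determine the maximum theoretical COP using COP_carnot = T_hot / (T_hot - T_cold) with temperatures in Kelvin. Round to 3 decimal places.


Convert to Kelvin:
  T_hot = 47 + 273.15 = 320.15 K
  T_cold = -6 + 273.15 = 267.15 K
Apply Carnot COP formula:
  COP = T_hot_K / (T_hot_K - T_cold_K) = 320.15 / 53.0
  COP = 6.041

6.041


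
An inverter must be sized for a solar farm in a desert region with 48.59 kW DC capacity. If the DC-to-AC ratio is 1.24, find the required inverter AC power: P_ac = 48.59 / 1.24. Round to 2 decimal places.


The inverter AC capacity is determined by the DC/AC ratio.
Given: P_dc = 48.59 kW, DC/AC ratio = 1.24
P_ac = P_dc / ratio = 48.59 / 1.24
P_ac = 39.19 kW

39.19


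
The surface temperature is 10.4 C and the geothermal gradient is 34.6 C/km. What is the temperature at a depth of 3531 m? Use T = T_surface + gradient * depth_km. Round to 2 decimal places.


Convert depth to km: 3531 / 1000 = 3.531 km
Temperature increase = gradient * depth_km = 34.6 * 3.531 = 122.17 C
Temperature at depth = T_surface + delta_T = 10.4 + 122.17
T = 132.57 C

132.57


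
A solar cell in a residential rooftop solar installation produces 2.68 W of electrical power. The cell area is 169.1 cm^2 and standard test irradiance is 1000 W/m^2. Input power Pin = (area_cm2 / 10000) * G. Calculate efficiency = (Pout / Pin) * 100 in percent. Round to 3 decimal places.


First compute the input power:
  Pin = area_cm2 / 10000 * G = 169.1 / 10000 * 1000 = 16.91 W
Then compute efficiency:
  Efficiency = (Pout / Pin) * 100 = (2.68 / 16.91) * 100
  Efficiency = 15.849%

15.849


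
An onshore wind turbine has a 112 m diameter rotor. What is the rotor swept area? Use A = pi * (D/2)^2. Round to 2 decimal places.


Compute the rotor radius:
  r = D / 2 = 112 / 2 = 56.0 m
Calculate swept area:
  A = pi * r^2 = pi * 56.0^2
  A = 9852.03 m^2

9852.03


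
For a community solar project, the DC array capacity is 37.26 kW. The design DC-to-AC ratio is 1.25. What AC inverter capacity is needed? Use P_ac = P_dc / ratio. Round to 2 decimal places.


The inverter AC capacity is determined by the DC/AC ratio.
Given: P_dc = 37.26 kW, DC/AC ratio = 1.25
P_ac = P_dc / ratio = 37.26 / 1.25
P_ac = 29.81 kW

29.81


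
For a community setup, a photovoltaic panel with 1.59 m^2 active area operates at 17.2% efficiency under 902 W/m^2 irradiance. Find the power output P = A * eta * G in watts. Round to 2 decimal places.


Use the solar power formula P = A * eta * G.
Given: A = 1.59 m^2, eta = 0.172, G = 902 W/m^2
P = 1.59 * 0.172 * 902
P = 246.68 W

246.68


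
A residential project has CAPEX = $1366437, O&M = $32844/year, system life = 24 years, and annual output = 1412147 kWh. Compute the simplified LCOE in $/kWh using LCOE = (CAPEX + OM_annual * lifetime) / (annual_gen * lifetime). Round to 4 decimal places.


Total cost = CAPEX + OM * lifetime = 1366437 + 32844 * 24 = 1366437 + 788256 = 2154693
Total generation = annual * lifetime = 1412147 * 24 = 33891528 kWh
LCOE = 2154693 / 33891528
LCOE = 0.0636 $/kWh

0.0636


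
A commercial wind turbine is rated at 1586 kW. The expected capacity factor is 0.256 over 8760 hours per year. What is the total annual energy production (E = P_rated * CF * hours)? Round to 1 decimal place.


Annual energy = rated_kW * capacity_factor * hours_per_year
Given: P_rated = 1586 kW, CF = 0.256, hours = 8760
E = 1586 * 0.256 * 8760
E = 3556700.2 kWh

3556700.2


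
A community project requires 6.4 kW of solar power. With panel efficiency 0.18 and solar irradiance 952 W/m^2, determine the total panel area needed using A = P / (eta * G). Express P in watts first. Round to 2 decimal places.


Convert target power to watts: P = 6.4 * 1000 = 6400.0 W
Compute denominator: eta * G = 0.18 * 952 = 171.36
Required area A = P / (eta * G) = 6400.0 / 171.36
A = 37.35 m^2

37.35


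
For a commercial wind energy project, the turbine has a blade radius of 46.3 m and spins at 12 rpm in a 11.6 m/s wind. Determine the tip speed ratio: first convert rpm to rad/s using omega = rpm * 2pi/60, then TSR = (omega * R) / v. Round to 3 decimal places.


Convert rotational speed to rad/s:
  omega = 12 * 2 * pi / 60 = 1.2566 rad/s
Compute tip speed:
  v_tip = omega * R = 1.2566 * 46.3 = 58.182 m/s
Tip speed ratio:
  TSR = v_tip / v_wind = 58.182 / 11.6 = 5.016

5.016


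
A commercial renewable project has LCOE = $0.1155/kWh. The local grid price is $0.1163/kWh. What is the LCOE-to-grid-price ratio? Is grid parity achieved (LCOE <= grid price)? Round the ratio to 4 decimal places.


Compare LCOE to grid price:
  LCOE = $0.1155/kWh, Grid price = $0.1163/kWh
  Ratio = LCOE / grid_price = 0.1155 / 0.1163 = 0.9931
  Grid parity achieved (ratio <= 1)? yes

0.9931


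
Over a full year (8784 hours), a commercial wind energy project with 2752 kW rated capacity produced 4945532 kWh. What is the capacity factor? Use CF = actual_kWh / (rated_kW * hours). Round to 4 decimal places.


Capacity factor = actual output / maximum possible output
Maximum possible = rated * hours = 2752 * 8784 = 24173568 kWh
CF = 4945532 / 24173568
CF = 0.2046

0.2046


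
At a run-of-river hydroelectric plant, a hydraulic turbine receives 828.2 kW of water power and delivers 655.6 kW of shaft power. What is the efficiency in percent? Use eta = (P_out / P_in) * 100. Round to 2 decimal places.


Turbine efficiency = (output power / input power) * 100
eta = (655.6 / 828.2) * 100
eta = 79.16%

79.16


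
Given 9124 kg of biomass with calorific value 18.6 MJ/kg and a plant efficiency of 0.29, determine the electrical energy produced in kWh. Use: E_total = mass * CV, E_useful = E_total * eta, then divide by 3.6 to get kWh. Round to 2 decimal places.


Total energy = mass * CV = 9124 * 18.6 = 169706.4 MJ
Useful energy = total * eta = 169706.4 * 0.29 = 49214.86 MJ
Convert to kWh: 49214.86 / 3.6
Useful energy = 13670.79 kWh

13670.79


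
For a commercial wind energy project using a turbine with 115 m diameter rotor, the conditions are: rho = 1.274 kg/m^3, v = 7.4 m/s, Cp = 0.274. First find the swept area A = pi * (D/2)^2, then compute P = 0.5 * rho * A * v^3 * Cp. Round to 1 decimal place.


Step 1 -- Compute swept area:
  A = pi * (D/2)^2 = pi * (115/2)^2 = 10386.89 m^2
Step 2 -- Apply wind power equation:
  P = 0.5 * rho * A * v^3 * Cp
  v^3 = 7.4^3 = 405.224
  P = 0.5 * 1.274 * 10386.89 * 405.224 * 0.274
  P = 734633.5 W

734633.5


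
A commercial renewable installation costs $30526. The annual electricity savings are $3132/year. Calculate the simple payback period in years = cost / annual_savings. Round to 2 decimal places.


Simple payback period = initial cost / annual savings
Payback = 30526 / 3132
Payback = 9.75 years

9.75


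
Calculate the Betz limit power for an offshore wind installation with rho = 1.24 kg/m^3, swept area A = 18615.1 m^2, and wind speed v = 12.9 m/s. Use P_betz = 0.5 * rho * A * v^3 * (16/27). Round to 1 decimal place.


The Betz coefficient Cp_max = 16/27 = 0.5926
v^3 = 12.9^3 = 2146.689
P_betz = 0.5 * rho * A * v^3 * Cp_max
P_betz = 0.5 * 1.24 * 18615.1 * 2146.689 * 0.5926
P_betz = 14681905.1 W

14681905.1


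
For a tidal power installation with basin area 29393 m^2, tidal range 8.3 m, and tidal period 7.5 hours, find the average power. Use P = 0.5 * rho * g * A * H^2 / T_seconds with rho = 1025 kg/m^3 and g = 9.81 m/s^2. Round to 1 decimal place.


Convert period to seconds: T = 7.5 * 3600 = 27000.0 s
H^2 = 8.3^2 = 68.89
P = 0.5 * rho * g * A * H^2 / T
P = 0.5 * 1025 * 9.81 * 29393 * 68.89 / 27000.0
P = 377050.2 W

377050.2


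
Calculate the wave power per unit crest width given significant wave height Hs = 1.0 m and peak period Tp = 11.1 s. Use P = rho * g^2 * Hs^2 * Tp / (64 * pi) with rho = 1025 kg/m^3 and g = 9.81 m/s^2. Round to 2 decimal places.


Apply wave power formula:
  g^2 = 9.81^2 = 96.2361
  Hs^2 = 1.0^2 = 1.0
  Numerator = rho * g^2 * Hs^2 * Tp = 1025 * 96.2361 * 1.0 * 11.1 = 1094926.23
  Denominator = 64 * pi = 201.0619
  P = 1094926.23 / 201.0619 = 5445.72 W/m

5445.72


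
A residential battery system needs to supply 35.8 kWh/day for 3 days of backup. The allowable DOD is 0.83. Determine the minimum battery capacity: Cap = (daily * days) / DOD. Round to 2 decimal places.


Total energy needed = daily * days = 35.8 * 3 = 107.4 kWh
Account for depth of discharge:
  Cap = total_energy / DOD = 107.4 / 0.83
  Cap = 129.40 kWh

129.40


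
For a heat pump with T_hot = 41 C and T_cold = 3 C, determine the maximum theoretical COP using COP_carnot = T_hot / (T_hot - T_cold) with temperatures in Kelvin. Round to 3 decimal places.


Convert to Kelvin:
  T_hot = 41 + 273.15 = 314.15 K
  T_cold = 3 + 273.15 = 276.15 K
Apply Carnot COP formula:
  COP = T_hot_K / (T_hot_K - T_cold_K) = 314.15 / 38.0
  COP = 8.267

8.267


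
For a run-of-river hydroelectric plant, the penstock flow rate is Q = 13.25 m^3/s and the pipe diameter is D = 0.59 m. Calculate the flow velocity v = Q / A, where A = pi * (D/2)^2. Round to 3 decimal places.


Compute pipe cross-sectional area:
  A = pi * (D/2)^2 = pi * (0.59/2)^2 = 0.2734 m^2
Calculate velocity:
  v = Q / A = 13.25 / 0.2734
  v = 48.464 m/s

48.464


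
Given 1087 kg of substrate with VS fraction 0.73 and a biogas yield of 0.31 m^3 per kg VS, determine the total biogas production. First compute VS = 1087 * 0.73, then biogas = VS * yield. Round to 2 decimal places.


Compute volatile solids:
  VS = mass * VS_fraction = 1087 * 0.73 = 793.51 kg
Calculate biogas volume:
  Biogas = VS * specific_yield = 793.51 * 0.31
  Biogas = 245.99 m^3

245.99


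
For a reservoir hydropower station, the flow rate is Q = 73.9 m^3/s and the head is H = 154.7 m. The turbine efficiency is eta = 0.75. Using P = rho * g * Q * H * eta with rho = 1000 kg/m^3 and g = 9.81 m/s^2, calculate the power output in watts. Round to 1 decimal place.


Apply the hydropower formula P = rho * g * Q * H * eta
rho * g = 1000 * 9.81 = 9810.0
P = 9810.0 * 73.9 * 154.7 * 0.75
P = 84113368.0 W

84113368.0


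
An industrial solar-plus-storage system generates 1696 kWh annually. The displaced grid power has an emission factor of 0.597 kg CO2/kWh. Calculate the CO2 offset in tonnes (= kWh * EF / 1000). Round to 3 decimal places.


CO2 offset in kg = generation * emission_factor
CO2 offset = 1696 * 0.597 = 1012.51 kg
Convert to tonnes:
  CO2 offset = 1012.51 / 1000 = 1.013 tonnes

1.013


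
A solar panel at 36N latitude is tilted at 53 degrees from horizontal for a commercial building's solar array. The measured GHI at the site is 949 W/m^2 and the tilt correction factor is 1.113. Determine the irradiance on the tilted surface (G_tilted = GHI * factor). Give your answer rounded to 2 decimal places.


Identify the given values:
  GHI = 949 W/m^2, tilt correction factor = 1.113
Apply the formula G_tilted = GHI * factor:
  G_tilted = 949 * 1.113
  G_tilted = 1056.24 W/m^2

1056.24


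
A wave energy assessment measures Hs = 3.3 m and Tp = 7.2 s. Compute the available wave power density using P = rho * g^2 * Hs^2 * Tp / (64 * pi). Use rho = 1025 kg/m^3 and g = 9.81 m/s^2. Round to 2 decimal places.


Apply wave power formula:
  g^2 = 9.81^2 = 96.2361
  Hs^2 = 3.3^2 = 10.89
  Numerator = rho * g^2 * Hs^2 * Tp = 1025 * 96.2361 * 10.89 * 7.2 = 7734322.13
  Denominator = 64 * pi = 201.0619
  P = 7734322.13 / 201.0619 = 38467.36 W/m

38467.36


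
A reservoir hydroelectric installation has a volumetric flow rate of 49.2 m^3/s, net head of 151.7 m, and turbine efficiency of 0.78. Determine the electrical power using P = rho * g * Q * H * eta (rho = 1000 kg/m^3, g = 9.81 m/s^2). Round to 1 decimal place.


Apply the hydropower formula P = rho * g * Q * H * eta
rho * g = 1000 * 9.81 = 9810.0
P = 9810.0 * 49.2 * 151.7 * 0.78
P = 57110280.6 W

57110280.6


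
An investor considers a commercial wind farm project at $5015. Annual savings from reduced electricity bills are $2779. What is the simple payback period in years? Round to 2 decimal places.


Simple payback period = initial cost / annual savings
Payback = 5015 / 2779
Payback = 1.80 years

1.80


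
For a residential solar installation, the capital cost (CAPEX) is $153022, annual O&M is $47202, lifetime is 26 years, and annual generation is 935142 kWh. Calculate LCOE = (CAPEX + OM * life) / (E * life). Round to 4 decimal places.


Total cost = CAPEX + OM * lifetime = 153022 + 47202 * 26 = 153022 + 1227252 = 1380274
Total generation = annual * lifetime = 935142 * 26 = 24313692 kWh
LCOE = 1380274 / 24313692
LCOE = 0.0568 $/kWh

0.0568


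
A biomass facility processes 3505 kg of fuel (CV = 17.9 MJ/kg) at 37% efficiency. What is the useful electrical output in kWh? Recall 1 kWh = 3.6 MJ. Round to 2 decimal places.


Total energy = mass * CV = 3505 * 17.9 = 62739.5 MJ
Useful energy = total * eta = 62739.5 * 0.37 = 23213.62 MJ
Convert to kWh: 23213.62 / 3.6
Useful energy = 6448.23 kWh

6448.23


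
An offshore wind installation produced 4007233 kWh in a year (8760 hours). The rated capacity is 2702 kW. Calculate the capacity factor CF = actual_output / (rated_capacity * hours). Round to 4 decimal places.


Capacity factor = actual output / maximum possible output
Maximum possible = rated * hours = 2702 * 8760 = 23669520 kWh
CF = 4007233 / 23669520
CF = 0.1693

0.1693


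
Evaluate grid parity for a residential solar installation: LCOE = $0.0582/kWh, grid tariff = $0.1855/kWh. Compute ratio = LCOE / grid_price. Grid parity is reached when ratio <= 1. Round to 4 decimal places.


Compare LCOE to grid price:
  LCOE = $0.0582/kWh, Grid price = $0.1855/kWh
  Ratio = LCOE / grid_price = 0.0582 / 0.1855 = 0.3137
  Grid parity achieved (ratio <= 1)? yes

0.3137


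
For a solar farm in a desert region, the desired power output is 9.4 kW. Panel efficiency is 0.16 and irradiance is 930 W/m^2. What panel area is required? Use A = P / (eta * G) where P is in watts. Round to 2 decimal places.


Convert target power to watts: P = 9.4 * 1000 = 9400.0 W
Compute denominator: eta * G = 0.16 * 930 = 148.8
Required area A = P / (eta * G) = 9400.0 / 148.8
A = 63.17 m^2

63.17


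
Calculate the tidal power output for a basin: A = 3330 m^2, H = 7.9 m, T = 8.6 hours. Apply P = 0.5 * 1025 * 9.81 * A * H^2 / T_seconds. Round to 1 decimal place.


Convert period to seconds: T = 8.6 * 3600 = 30960.0 s
H^2 = 7.9^2 = 62.41
P = 0.5 * rho * g * A * H^2 / T
P = 0.5 * 1025 * 9.81 * 3330 * 62.41 / 30960.0
P = 33749.0 W

33749.0


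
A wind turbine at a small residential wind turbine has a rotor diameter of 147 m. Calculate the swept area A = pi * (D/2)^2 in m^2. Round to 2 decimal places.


Compute the rotor radius:
  r = D / 2 = 147 / 2 = 73.5 m
Calculate swept area:
  A = pi * r^2 = pi * 73.5^2
  A = 16971.67 m^2

16971.67


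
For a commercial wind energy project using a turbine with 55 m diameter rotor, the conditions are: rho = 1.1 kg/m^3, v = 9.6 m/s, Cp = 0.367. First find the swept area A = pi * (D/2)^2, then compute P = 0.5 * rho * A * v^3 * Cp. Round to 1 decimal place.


Step 1 -- Compute swept area:
  A = pi * (D/2)^2 = pi * (55/2)^2 = 2375.83 m^2
Step 2 -- Apply wind power equation:
  P = 0.5 * rho * A * v^3 * Cp
  v^3 = 9.6^3 = 884.736
  P = 0.5 * 1.1 * 2375.83 * 884.736 * 0.367
  P = 424285.0 W

424285.0


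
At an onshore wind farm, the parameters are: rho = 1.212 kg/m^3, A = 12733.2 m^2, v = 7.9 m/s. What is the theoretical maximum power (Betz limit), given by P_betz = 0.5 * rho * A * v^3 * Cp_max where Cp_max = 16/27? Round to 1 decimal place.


The Betz coefficient Cp_max = 16/27 = 0.5926
v^3 = 7.9^3 = 493.039
P_betz = 0.5 * rho * A * v^3 * Cp_max
P_betz = 0.5 * 1.212 * 12733.2 * 493.039 * 0.5926
P_betz = 2254486.7 W

2254486.7


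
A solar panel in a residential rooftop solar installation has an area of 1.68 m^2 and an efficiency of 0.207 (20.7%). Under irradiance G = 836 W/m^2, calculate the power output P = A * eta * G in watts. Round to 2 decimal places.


Use the solar power formula P = A * eta * G.
Given: A = 1.68 m^2, eta = 0.207, G = 836 W/m^2
P = 1.68 * 0.207 * 836
P = 290.73 W

290.73


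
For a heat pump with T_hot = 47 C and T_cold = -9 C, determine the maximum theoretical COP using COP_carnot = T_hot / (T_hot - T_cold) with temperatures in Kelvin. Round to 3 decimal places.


Convert to Kelvin:
  T_hot = 47 + 273.15 = 320.15 K
  T_cold = -9 + 273.15 = 264.15 K
Apply Carnot COP formula:
  COP = T_hot_K / (T_hot_K - T_cold_K) = 320.15 / 56.0
  COP = 5.717

5.717


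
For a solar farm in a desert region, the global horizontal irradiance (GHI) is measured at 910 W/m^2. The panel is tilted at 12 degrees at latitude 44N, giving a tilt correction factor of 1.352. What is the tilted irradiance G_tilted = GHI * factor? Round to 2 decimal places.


Identify the given values:
  GHI = 910 W/m^2, tilt correction factor = 1.352
Apply the formula G_tilted = GHI * factor:
  G_tilted = 910 * 1.352
  G_tilted = 1230.32 W/m^2

1230.32


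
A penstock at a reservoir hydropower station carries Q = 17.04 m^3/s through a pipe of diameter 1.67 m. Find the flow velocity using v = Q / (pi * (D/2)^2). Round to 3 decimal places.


Compute pipe cross-sectional area:
  A = pi * (D/2)^2 = pi * (1.67/2)^2 = 2.1904 m^2
Calculate velocity:
  v = Q / A = 17.04 / 2.1904
  v = 7.779 m/s

7.779


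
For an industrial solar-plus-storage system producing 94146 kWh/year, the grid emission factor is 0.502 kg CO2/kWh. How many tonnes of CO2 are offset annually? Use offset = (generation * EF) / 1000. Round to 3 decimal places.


CO2 offset in kg = generation * emission_factor
CO2 offset = 94146 * 0.502 = 47261.29 kg
Convert to tonnes:
  CO2 offset = 47261.29 / 1000 = 47.261 tonnes

47.261


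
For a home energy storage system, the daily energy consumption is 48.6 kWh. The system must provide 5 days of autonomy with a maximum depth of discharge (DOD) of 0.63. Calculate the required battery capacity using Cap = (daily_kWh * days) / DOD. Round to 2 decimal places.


Total energy needed = daily * days = 48.6 * 5 = 243.0 kWh
Account for depth of discharge:
  Cap = total_energy / DOD = 243.0 / 0.63
  Cap = 385.71 kWh

385.71


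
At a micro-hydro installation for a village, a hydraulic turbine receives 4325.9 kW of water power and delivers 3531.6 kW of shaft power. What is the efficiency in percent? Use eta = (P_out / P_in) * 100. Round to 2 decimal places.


Turbine efficiency = (output power / input power) * 100
eta = (3531.6 / 4325.9) * 100
eta = 81.64%

81.64


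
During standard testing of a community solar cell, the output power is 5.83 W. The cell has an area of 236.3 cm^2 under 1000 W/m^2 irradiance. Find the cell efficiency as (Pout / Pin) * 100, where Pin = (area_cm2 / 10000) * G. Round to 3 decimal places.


First compute the input power:
  Pin = area_cm2 / 10000 * G = 236.3 / 10000 * 1000 = 23.63 W
Then compute efficiency:
  Efficiency = (Pout / Pin) * 100 = (5.83 / 23.63) * 100
  Efficiency = 24.672%

24.672


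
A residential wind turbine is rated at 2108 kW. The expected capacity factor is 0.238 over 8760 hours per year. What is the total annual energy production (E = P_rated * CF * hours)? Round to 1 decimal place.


Annual energy = rated_kW * capacity_factor * hours_per_year
Given: P_rated = 2108 kW, CF = 0.238, hours = 8760
E = 2108 * 0.238 * 8760
E = 4394927.0 kWh

4394927.0


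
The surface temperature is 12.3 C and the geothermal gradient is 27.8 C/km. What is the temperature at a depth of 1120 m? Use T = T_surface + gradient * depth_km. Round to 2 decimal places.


Convert depth to km: 1120 / 1000 = 1.12 km
Temperature increase = gradient * depth_km = 27.8 * 1.12 = 31.14 C
Temperature at depth = T_surface + delta_T = 12.3 + 31.14
T = 43.44 C

43.44


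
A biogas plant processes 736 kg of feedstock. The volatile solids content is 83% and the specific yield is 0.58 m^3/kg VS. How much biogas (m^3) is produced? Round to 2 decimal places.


Compute volatile solids:
  VS = mass * VS_fraction = 736 * 0.83 = 610.88 kg
Calculate biogas volume:
  Biogas = VS * specific_yield = 610.88 * 0.58
  Biogas = 354.31 m^3

354.31


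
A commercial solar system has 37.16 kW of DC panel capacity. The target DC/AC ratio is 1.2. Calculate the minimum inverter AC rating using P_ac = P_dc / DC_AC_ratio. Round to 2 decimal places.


The inverter AC capacity is determined by the DC/AC ratio.
Given: P_dc = 37.16 kW, DC/AC ratio = 1.2
P_ac = P_dc / ratio = 37.16 / 1.2
P_ac = 30.97 kW

30.97


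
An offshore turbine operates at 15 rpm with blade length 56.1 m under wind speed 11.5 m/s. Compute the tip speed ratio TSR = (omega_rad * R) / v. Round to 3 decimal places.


Convert rotational speed to rad/s:
  omega = 15 * 2 * pi / 60 = 1.5708 rad/s
Compute tip speed:
  v_tip = omega * R = 1.5708 * 56.1 = 88.122 m/s
Tip speed ratio:
  TSR = v_tip / v_wind = 88.122 / 11.5 = 7.663

7.663


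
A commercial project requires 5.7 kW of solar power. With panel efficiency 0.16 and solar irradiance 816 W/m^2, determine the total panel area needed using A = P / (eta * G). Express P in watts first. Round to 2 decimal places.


Convert target power to watts: P = 5.7 * 1000 = 5700.0 W
Compute denominator: eta * G = 0.16 * 816 = 130.56
Required area A = P / (eta * G) = 5700.0 / 130.56
A = 43.66 m^2

43.66


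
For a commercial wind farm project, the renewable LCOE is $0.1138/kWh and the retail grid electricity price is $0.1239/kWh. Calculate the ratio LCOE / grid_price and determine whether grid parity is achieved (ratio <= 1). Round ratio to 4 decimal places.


Compare LCOE to grid price:
  LCOE = $0.1138/kWh, Grid price = $0.1239/kWh
  Ratio = LCOE / grid_price = 0.1138 / 0.1239 = 0.9185
  Grid parity achieved (ratio <= 1)? yes

0.9185


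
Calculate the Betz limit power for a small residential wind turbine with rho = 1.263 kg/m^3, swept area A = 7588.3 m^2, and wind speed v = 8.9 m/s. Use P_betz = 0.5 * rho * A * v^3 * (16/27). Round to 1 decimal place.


The Betz coefficient Cp_max = 16/27 = 0.5926
v^3 = 8.9^3 = 704.969
P_betz = 0.5 * rho * A * v^3 * Cp_max
P_betz = 0.5 * 1.263 * 7588.3 * 704.969 * 0.5926
P_betz = 2001907.9 W

2001907.9


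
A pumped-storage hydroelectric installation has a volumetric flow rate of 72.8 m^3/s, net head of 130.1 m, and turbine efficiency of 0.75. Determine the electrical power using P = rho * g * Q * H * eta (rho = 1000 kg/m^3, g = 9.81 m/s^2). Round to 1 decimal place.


Apply the hydropower formula P = rho * g * Q * H * eta
rho * g = 1000 * 9.81 = 9810.0
P = 9810.0 * 72.8 * 130.1 * 0.75
P = 69684942.6 W

69684942.6


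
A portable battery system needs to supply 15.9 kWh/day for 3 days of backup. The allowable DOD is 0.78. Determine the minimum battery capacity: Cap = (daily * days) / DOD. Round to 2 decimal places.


Total energy needed = daily * days = 15.9 * 3 = 47.7 kWh
Account for depth of discharge:
  Cap = total_energy / DOD = 47.7 / 0.78
  Cap = 61.15 kWh

61.15


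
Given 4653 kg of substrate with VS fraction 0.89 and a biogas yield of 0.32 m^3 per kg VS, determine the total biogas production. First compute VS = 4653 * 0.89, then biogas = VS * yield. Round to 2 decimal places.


Compute volatile solids:
  VS = mass * VS_fraction = 4653 * 0.89 = 4141.17 kg
Calculate biogas volume:
  Biogas = VS * specific_yield = 4141.17 * 0.32
  Biogas = 1325.17 m^3

1325.17


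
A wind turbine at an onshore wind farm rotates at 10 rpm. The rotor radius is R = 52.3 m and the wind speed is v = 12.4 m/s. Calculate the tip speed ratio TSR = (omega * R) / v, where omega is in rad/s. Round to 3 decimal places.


Convert rotational speed to rad/s:
  omega = 10 * 2 * pi / 60 = 1.0472 rad/s
Compute tip speed:
  v_tip = omega * R = 1.0472 * 52.3 = 54.768 m/s
Tip speed ratio:
  TSR = v_tip / v_wind = 54.768 / 12.4 = 4.417

4.417


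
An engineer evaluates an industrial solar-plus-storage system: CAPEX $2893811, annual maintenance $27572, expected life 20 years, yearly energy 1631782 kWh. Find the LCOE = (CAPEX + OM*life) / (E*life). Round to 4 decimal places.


Total cost = CAPEX + OM * lifetime = 2893811 + 27572 * 20 = 2893811 + 551440 = 3445251
Total generation = annual * lifetime = 1631782 * 20 = 32635640 kWh
LCOE = 3445251 / 32635640
LCOE = 0.1056 $/kWh

0.1056


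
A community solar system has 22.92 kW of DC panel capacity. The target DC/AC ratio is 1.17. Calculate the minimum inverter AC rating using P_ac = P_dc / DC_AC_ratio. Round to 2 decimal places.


The inverter AC capacity is determined by the DC/AC ratio.
Given: P_dc = 22.92 kW, DC/AC ratio = 1.17
P_ac = P_dc / ratio = 22.92 / 1.17
P_ac = 19.59 kW

19.59


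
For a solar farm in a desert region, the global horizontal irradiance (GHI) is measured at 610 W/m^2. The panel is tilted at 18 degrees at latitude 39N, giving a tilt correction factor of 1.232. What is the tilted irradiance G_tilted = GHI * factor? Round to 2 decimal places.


Identify the given values:
  GHI = 610 W/m^2, tilt correction factor = 1.232
Apply the formula G_tilted = GHI * factor:
  G_tilted = 610 * 1.232
  G_tilted = 751.52 W/m^2

751.52


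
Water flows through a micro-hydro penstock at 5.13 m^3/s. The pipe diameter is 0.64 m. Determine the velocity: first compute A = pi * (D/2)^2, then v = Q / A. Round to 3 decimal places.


Compute pipe cross-sectional area:
  A = pi * (D/2)^2 = pi * (0.64/2)^2 = 0.3217 m^2
Calculate velocity:
  v = Q / A = 5.13 / 0.3217
  v = 15.947 m/s

15.947


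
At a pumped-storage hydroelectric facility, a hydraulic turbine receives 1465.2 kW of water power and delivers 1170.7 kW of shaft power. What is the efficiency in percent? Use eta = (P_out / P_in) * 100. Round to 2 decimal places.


Turbine efficiency = (output power / input power) * 100
eta = (1170.7 / 1465.2) * 100
eta = 79.90%

79.90


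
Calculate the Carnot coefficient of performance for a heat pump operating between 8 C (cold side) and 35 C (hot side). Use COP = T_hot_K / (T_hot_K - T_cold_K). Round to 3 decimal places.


Convert to Kelvin:
  T_hot = 35 + 273.15 = 308.15 K
  T_cold = 8 + 273.15 = 281.15 K
Apply Carnot COP formula:
  COP = T_hot_K / (T_hot_K - T_cold_K) = 308.15 / 27.0
  COP = 11.413

11.413


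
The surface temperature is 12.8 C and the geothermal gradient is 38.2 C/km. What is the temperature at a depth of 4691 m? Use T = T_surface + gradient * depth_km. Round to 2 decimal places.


Convert depth to km: 4691 / 1000 = 4.691 km
Temperature increase = gradient * depth_km = 38.2 * 4.691 = 179.2 C
Temperature at depth = T_surface + delta_T = 12.8 + 179.2
T = 192.00 C

192.00


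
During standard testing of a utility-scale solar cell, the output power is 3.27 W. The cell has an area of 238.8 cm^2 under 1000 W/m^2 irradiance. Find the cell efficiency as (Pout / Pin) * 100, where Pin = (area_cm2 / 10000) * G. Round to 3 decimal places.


First compute the input power:
  Pin = area_cm2 / 10000 * G = 238.8 / 10000 * 1000 = 23.88 W
Then compute efficiency:
  Efficiency = (Pout / Pin) * 100 = (3.27 / 23.88) * 100
  Efficiency = 13.693%

13.693


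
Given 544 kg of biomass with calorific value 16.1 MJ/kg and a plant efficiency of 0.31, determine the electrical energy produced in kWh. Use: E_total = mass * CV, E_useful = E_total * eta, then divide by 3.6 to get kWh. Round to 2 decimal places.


Total energy = mass * CV = 544 * 16.1 = 8758.4 MJ
Useful energy = total * eta = 8758.4 * 0.31 = 2715.1 MJ
Convert to kWh: 2715.1 / 3.6
Useful energy = 754.20 kWh

754.20


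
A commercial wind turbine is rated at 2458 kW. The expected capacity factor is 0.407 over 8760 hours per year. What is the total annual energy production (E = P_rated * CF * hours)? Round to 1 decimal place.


Annual energy = rated_kW * capacity_factor * hours_per_year
Given: P_rated = 2458 kW, CF = 0.407, hours = 8760
E = 2458 * 0.407 * 8760
E = 8763556.6 kWh

8763556.6


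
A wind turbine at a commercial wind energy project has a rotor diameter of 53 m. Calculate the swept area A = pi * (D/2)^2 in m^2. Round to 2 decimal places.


Compute the rotor radius:
  r = D / 2 = 53 / 2 = 26.5 m
Calculate swept area:
  A = pi * r^2 = pi * 26.5^2
  A = 2206.18 m^2

2206.18


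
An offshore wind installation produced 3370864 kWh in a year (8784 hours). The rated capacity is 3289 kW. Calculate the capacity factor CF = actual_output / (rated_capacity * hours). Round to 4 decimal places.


Capacity factor = actual output / maximum possible output
Maximum possible = rated * hours = 3289 * 8784 = 28890576 kWh
CF = 3370864 / 28890576
CF = 0.1167

0.1167


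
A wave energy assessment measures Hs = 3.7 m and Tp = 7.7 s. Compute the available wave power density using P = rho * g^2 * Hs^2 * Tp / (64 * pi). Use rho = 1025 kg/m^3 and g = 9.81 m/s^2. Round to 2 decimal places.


Apply wave power formula:
  g^2 = 9.81^2 = 96.2361
  Hs^2 = 3.7^2 = 13.69
  Numerator = rho * g^2 * Hs^2 * Tp = 1025 * 96.2361 * 13.69 * 7.7 = 10398149.41
  Denominator = 64 * pi = 201.0619
  P = 10398149.41 / 201.0619 = 51716.15 W/m

51716.15


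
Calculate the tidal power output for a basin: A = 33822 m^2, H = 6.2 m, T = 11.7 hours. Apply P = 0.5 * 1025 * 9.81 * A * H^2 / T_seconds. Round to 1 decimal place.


Convert period to seconds: T = 11.7 * 3600 = 42120.0 s
H^2 = 6.2^2 = 38.44
P = 0.5 * rho * g * A * H^2 / T
P = 0.5 * 1025 * 9.81 * 33822 * 38.44 / 42120.0
P = 155187.7 W

155187.7


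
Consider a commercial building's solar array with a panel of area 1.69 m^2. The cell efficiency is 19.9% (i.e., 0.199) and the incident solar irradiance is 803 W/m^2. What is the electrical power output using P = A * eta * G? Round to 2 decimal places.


Use the solar power formula P = A * eta * G.
Given: A = 1.69 m^2, eta = 0.199, G = 803 W/m^2
P = 1.69 * 0.199 * 803
P = 270.06 W

270.06


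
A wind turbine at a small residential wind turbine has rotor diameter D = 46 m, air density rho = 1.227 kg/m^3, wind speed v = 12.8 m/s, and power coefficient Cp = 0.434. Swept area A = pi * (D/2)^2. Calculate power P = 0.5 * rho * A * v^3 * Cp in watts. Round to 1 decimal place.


Step 1 -- Compute swept area:
  A = pi * (D/2)^2 = pi * (46/2)^2 = 1661.9 m^2
Step 2 -- Apply wind power equation:
  P = 0.5 * rho * A * v^3 * Cp
  v^3 = 12.8^3 = 2097.152
  P = 0.5 * 1.227 * 1661.9 * 2097.152 * 0.434
  P = 927982.4 W

927982.4


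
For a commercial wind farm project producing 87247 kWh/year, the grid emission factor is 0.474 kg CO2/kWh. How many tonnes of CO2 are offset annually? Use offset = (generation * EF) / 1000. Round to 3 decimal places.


CO2 offset in kg = generation * emission_factor
CO2 offset = 87247 * 0.474 = 41355.08 kg
Convert to tonnes:
  CO2 offset = 41355.08 / 1000 = 41.355 tonnes

41.355


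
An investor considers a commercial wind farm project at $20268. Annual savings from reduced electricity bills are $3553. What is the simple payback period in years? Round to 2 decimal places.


Simple payback period = initial cost / annual savings
Payback = 20268 / 3553
Payback = 5.70 years

5.70


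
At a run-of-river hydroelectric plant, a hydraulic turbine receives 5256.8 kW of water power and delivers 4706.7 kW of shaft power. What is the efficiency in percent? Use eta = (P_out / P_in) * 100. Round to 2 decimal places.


Turbine efficiency = (output power / input power) * 100
eta = (4706.7 / 5256.8) * 100
eta = 89.54%

89.54


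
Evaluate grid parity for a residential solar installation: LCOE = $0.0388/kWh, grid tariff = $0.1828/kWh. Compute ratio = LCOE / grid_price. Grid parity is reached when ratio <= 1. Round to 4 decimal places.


Compare LCOE to grid price:
  LCOE = $0.0388/kWh, Grid price = $0.1828/kWh
  Ratio = LCOE / grid_price = 0.0388 / 0.1828 = 0.2123
  Grid parity achieved (ratio <= 1)? yes

0.2123


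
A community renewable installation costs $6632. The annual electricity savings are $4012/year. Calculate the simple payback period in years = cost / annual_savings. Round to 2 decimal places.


Simple payback period = initial cost / annual savings
Payback = 6632 / 4012
Payback = 1.65 years

1.65


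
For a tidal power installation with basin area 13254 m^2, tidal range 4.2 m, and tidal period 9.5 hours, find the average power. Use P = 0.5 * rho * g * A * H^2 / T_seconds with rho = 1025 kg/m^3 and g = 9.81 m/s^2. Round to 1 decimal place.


Convert period to seconds: T = 9.5 * 3600 = 34200.0 s
H^2 = 4.2^2 = 17.64
P = 0.5 * rho * g * A * H^2 / T
P = 0.5 * 1025 * 9.81 * 13254 * 17.64 / 34200.0
P = 34370.2 W

34370.2


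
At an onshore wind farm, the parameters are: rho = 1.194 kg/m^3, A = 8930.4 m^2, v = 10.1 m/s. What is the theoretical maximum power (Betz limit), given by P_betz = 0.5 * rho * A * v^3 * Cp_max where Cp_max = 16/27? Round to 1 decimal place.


The Betz coefficient Cp_max = 16/27 = 0.5926
v^3 = 10.1^3 = 1030.301
P_betz = 0.5 * rho * A * v^3 * Cp_max
P_betz = 0.5 * 1.194 * 8930.4 * 1030.301 * 0.5926
P_betz = 3255109.4 W

3255109.4


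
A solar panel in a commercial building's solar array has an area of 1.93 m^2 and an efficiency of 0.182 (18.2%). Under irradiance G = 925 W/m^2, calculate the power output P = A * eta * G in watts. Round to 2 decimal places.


Use the solar power formula P = A * eta * G.
Given: A = 1.93 m^2, eta = 0.182, G = 925 W/m^2
P = 1.93 * 0.182 * 925
P = 324.92 W

324.92


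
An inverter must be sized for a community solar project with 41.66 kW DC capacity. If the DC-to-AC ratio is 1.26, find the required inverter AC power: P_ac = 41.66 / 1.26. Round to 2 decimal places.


The inverter AC capacity is determined by the DC/AC ratio.
Given: P_dc = 41.66 kW, DC/AC ratio = 1.26
P_ac = P_dc / ratio = 41.66 / 1.26
P_ac = 33.06 kW

33.06


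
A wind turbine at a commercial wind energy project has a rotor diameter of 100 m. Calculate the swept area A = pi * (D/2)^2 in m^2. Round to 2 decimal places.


Compute the rotor radius:
  r = D / 2 = 100 / 2 = 50.0 m
Calculate swept area:
  A = pi * r^2 = pi * 50.0^2
  A = 7853.98 m^2

7853.98


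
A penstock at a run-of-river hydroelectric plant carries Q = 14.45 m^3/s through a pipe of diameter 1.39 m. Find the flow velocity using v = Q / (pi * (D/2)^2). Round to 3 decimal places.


Compute pipe cross-sectional area:
  A = pi * (D/2)^2 = pi * (1.39/2)^2 = 1.5175 m^2
Calculate velocity:
  v = Q / A = 14.45 / 1.5175
  v = 9.522 m/s

9.522


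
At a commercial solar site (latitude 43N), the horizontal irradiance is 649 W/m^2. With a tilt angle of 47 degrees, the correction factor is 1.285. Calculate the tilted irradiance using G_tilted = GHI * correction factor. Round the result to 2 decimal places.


Identify the given values:
  GHI = 649 W/m^2, tilt correction factor = 1.285
Apply the formula G_tilted = GHI * factor:
  G_tilted = 649 * 1.285
  G_tilted = 833.97 W/m^2

833.97


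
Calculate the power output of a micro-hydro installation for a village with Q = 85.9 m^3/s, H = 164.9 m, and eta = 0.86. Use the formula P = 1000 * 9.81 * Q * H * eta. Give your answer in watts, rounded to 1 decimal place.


Apply the hydropower formula P = rho * g * Q * H * eta
rho * g = 1000 * 9.81 = 9810.0
P = 9810.0 * 85.9 * 164.9 * 0.86
P = 119503679.7 W

119503679.7


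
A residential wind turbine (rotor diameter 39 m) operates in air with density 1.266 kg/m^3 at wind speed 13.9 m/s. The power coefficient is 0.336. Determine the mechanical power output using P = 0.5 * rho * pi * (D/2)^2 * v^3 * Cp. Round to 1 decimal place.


Step 1 -- Compute swept area:
  A = pi * (D/2)^2 = pi * (39/2)^2 = 1194.59 m^2
Step 2 -- Apply wind power equation:
  P = 0.5 * rho * A * v^3 * Cp
  v^3 = 13.9^3 = 2685.619
  P = 0.5 * 1.266 * 1194.59 * 2685.619 * 0.336
  P = 682348.9 W

682348.9


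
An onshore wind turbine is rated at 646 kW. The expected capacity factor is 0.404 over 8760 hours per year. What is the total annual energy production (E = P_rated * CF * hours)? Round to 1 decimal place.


Annual energy = rated_kW * capacity_factor * hours_per_year
Given: P_rated = 646 kW, CF = 0.404, hours = 8760
E = 646 * 0.404 * 8760
E = 2286219.8 kWh

2286219.8


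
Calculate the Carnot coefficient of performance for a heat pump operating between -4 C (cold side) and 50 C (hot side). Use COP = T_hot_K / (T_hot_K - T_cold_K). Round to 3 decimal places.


Convert to Kelvin:
  T_hot = 50 + 273.15 = 323.15 K
  T_cold = -4 + 273.15 = 269.15 K
Apply Carnot COP formula:
  COP = T_hot_K / (T_hot_K - T_cold_K) = 323.15 / 54.0
  COP = 5.984

5.984


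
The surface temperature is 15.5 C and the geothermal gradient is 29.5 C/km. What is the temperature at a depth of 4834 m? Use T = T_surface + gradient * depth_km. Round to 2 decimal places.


Convert depth to km: 4834 / 1000 = 4.834 km
Temperature increase = gradient * depth_km = 29.5 * 4.834 = 142.6 C
Temperature at depth = T_surface + delta_T = 15.5 + 142.6
T = 158.10 C

158.10


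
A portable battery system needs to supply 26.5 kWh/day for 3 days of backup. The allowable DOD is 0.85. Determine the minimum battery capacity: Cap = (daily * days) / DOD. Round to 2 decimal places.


Total energy needed = daily * days = 26.5 * 3 = 79.5 kWh
Account for depth of discharge:
  Cap = total_energy / DOD = 79.5 / 0.85
  Cap = 93.53 kWh

93.53


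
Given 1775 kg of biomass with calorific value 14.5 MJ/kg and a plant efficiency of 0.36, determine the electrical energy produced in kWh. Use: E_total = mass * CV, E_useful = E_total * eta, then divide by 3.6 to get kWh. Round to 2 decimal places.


Total energy = mass * CV = 1775 * 14.5 = 25737.5 MJ
Useful energy = total * eta = 25737.5 * 0.36 = 9265.5 MJ
Convert to kWh: 9265.5 / 3.6
Useful energy = 2573.75 kWh

2573.75


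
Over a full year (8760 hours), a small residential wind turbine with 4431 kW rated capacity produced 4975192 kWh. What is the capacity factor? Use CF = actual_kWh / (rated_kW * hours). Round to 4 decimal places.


Capacity factor = actual output / maximum possible output
Maximum possible = rated * hours = 4431 * 8760 = 38815560 kWh
CF = 4975192 / 38815560
CF = 0.1282

0.1282


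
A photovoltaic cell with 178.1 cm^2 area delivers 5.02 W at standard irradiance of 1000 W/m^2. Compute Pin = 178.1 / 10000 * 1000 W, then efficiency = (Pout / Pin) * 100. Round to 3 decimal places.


First compute the input power:
  Pin = area_cm2 / 10000 * G = 178.1 / 10000 * 1000 = 17.81 W
Then compute efficiency:
  Efficiency = (Pout / Pin) * 100 = (5.02 / 17.81) * 100
  Efficiency = 28.186%

28.186


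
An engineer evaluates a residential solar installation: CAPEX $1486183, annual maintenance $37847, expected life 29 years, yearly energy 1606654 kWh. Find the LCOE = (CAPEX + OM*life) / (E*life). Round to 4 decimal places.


Total cost = CAPEX + OM * lifetime = 1486183 + 37847 * 29 = 1486183 + 1097563 = 2583746
Total generation = annual * lifetime = 1606654 * 29 = 46592966 kWh
LCOE = 2583746 / 46592966
LCOE = 0.0555 $/kWh

0.0555


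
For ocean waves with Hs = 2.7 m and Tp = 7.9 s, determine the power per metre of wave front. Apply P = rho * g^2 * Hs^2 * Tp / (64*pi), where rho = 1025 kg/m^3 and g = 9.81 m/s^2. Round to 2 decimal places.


Apply wave power formula:
  g^2 = 9.81^2 = 96.2361
  Hs^2 = 2.7^2 = 7.29
  Numerator = rho * g^2 * Hs^2 * Tp = 1025 * 96.2361 * 7.29 * 7.9 = 5680891.57
  Denominator = 64 * pi = 201.0619
  P = 5680891.57 / 201.0619 = 28254.44 W/m

28254.44


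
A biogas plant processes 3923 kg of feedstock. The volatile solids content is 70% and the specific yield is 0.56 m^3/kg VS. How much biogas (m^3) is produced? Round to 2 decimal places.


Compute volatile solids:
  VS = mass * VS_fraction = 3923 * 0.7 = 2746.1 kg
Calculate biogas volume:
  Biogas = VS * specific_yield = 2746.1 * 0.56
  Biogas = 1537.82 m^3

1537.82


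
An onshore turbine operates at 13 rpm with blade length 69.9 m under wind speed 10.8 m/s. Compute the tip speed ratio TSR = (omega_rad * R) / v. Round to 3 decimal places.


Convert rotational speed to rad/s:
  omega = 13 * 2 * pi / 60 = 1.3614 rad/s
Compute tip speed:
  v_tip = omega * R = 1.3614 * 69.9 = 95.159 m/s
Tip speed ratio:
  TSR = v_tip / v_wind = 95.159 / 10.8 = 8.811

8.811
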